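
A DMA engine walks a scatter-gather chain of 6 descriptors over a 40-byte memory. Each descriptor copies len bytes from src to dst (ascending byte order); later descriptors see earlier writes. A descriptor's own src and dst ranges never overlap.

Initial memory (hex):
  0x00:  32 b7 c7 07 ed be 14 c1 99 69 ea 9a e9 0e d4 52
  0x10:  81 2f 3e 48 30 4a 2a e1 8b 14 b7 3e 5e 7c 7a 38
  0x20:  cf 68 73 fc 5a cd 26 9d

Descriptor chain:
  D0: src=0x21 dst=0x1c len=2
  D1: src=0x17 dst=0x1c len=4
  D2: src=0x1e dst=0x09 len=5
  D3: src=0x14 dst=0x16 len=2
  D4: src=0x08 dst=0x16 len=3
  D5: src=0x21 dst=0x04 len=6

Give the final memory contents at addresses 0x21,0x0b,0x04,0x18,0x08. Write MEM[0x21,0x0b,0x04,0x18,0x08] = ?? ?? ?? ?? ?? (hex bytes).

MEM[0x21,0x0b,0x04,0x18,0x08] = 68 cf 68 b7 cd

D0: mem[0x1c..0x1d] <- [68 73]
D1: mem[0x1c..0x1f] <- [e1 8b 14 b7]
D2: mem[0x09..0x0d] <- [14 b7 cf 68 73]
D3: mem[0x16..0x17] <- [30 4a]
D4: mem[0x16..0x18] <- [99 14 b7]
D5: mem[0x04..0x09] <- [68 73 fc 5a cd 26]
query mem[0x21]=0x68, mem[0x0b]=0xcf, mem[0x04]=0x68, mem[0x18]=0xb7, mem[0x08]=0xcd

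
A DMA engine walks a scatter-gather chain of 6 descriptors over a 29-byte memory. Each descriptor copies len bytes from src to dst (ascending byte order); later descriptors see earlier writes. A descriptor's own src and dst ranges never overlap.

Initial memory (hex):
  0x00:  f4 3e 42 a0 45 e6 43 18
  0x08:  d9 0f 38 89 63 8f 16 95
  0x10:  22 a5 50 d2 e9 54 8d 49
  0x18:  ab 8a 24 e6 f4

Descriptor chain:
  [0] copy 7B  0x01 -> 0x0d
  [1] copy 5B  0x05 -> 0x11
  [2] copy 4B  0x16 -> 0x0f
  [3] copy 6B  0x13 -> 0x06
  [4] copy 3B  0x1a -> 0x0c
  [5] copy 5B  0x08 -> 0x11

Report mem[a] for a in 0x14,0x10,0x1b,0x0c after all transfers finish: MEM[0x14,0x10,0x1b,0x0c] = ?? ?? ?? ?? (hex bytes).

MEM[0x14,0x10,0x1b,0x0c] = ab 49 e6 24

  after D0: wrote 7B at 0x0d = 3e42a045e64318
  after D1: wrote 5B at 0x11 = e64318d90f
  after D2: wrote 4B at 0x0f = 8d49ab8a
  after D3: wrote 6B at 0x06 = 18d90f8d49ab
  after D4: wrote 3B at 0x0c = 24e6f4
  after D5: wrote 5B at 0x11 = 0f8d49ab24
query mem[0x14]=0xab, mem[0x10]=0x49, mem[0x1b]=0xe6, mem[0x0c]=0x24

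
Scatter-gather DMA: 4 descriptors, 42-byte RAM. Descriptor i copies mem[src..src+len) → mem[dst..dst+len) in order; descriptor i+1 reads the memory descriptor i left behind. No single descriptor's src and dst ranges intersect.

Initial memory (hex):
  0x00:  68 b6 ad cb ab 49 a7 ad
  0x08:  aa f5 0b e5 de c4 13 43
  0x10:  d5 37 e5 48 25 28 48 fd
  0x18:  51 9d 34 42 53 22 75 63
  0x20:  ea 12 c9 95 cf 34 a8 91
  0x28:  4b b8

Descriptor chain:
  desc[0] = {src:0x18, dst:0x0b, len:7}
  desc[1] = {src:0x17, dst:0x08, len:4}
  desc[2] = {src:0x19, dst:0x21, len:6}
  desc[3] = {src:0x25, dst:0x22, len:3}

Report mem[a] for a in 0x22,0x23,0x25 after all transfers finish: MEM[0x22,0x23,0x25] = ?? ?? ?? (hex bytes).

D0: mem[0x0b..0x11] <- [51 9d 34 42 53 22 75]
D1: mem[0x08..0x0b] <- [fd 51 9d 34]
D2: mem[0x21..0x26] <- [9d 34 42 53 22 75]
D3: mem[0x22..0x24] <- [22 75 91]
query mem[0x22]=0x22, mem[0x23]=0x75, mem[0x25]=0x22

MEM[0x22,0x23,0x25] = 22 75 22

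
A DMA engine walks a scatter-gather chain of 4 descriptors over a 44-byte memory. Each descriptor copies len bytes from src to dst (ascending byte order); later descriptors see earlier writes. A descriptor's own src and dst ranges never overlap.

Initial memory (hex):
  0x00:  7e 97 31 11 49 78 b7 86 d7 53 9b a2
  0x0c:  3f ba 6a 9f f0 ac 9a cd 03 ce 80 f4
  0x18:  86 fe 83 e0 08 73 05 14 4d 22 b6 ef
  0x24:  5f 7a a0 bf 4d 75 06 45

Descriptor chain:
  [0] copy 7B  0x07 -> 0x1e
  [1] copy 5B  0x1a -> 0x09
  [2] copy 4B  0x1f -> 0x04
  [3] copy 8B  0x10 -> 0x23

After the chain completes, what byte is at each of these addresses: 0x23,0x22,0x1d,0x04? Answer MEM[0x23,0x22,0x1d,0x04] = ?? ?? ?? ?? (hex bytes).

[0] 0x07->0x1e len=7 : 86 d7 53 9b a2 3f ba
[1] 0x1a->0x09 len=5 : 83 e0 08 73 86
[2] 0x1f->0x04 len=4 : d7 53 9b a2
[3] 0x10->0x23 len=8 : f0 ac 9a cd 03 ce 80 f4
query mem[0x23]=0xf0, mem[0x22]=0xa2, mem[0x1d]=0x73, mem[0x04]=0xd7

MEM[0x23,0x22,0x1d,0x04] = f0 a2 73 d7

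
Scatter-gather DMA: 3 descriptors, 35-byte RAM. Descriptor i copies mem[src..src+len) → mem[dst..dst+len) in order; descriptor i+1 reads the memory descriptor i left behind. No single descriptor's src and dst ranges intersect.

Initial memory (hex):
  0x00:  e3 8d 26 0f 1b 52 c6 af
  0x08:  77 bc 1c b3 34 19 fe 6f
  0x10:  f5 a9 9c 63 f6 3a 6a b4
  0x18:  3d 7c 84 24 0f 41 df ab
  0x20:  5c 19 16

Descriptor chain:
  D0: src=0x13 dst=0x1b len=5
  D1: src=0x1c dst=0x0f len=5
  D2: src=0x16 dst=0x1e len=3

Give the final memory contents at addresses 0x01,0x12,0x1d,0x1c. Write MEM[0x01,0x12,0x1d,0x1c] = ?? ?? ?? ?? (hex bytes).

#0 dst[0x1b+5] := {0x63,0xf6,0x3a,0x6a,0xb4}
#1 dst[0x0f+5] := {0xf6,0x3a,0x6a,0xb4,0x5c}
#2 dst[0x1e+3] := {0x6a,0xb4,0x3d}
query mem[0x01]=0x8d, mem[0x12]=0xb4, mem[0x1d]=0x3a, mem[0x1c]=0xf6

MEM[0x01,0x12,0x1d,0x1c] = 8d b4 3a f6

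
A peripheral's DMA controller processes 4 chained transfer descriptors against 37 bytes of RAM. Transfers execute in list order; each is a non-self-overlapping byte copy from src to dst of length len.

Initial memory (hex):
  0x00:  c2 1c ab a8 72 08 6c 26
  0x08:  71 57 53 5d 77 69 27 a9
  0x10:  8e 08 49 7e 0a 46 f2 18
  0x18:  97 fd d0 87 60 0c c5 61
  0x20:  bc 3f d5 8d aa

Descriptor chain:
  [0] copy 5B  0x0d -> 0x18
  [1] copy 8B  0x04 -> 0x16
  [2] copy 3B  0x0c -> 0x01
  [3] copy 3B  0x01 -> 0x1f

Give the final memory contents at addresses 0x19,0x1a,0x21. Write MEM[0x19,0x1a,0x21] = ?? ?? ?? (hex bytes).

  after D0: wrote 5B at 0x18 = 6927a98e08
  after D1: wrote 8B at 0x16 = 72086c267157535d
  after D2: wrote 3B at 0x01 = 776927
  after D3: wrote 3B at 0x1f = 776927
query mem[0x19]=0x26, mem[0x1a]=0x71, mem[0x21]=0x27

MEM[0x19,0x1a,0x21] = 26 71 27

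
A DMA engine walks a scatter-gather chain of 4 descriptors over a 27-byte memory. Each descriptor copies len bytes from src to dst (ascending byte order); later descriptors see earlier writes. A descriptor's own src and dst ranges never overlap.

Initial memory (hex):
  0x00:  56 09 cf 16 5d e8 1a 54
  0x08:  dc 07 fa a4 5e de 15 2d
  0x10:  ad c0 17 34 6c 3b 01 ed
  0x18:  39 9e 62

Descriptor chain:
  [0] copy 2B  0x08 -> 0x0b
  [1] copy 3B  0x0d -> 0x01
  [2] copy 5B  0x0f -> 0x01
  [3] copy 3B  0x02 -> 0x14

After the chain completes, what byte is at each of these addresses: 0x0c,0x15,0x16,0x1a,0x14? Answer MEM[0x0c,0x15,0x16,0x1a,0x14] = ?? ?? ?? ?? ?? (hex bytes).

  after D0: wrote 2B at 0x0b = dc07
  after D1: wrote 3B at 0x01 = de152d
  after D2: wrote 5B at 0x01 = 2dadc01734
  after D3: wrote 3B at 0x14 = adc017
query mem[0x0c]=0x07, mem[0x15]=0xc0, mem[0x16]=0x17, mem[0x1a]=0x62, mem[0x14]=0xad

MEM[0x0c,0x15,0x16,0x1a,0x14] = 07 c0 17 62 ad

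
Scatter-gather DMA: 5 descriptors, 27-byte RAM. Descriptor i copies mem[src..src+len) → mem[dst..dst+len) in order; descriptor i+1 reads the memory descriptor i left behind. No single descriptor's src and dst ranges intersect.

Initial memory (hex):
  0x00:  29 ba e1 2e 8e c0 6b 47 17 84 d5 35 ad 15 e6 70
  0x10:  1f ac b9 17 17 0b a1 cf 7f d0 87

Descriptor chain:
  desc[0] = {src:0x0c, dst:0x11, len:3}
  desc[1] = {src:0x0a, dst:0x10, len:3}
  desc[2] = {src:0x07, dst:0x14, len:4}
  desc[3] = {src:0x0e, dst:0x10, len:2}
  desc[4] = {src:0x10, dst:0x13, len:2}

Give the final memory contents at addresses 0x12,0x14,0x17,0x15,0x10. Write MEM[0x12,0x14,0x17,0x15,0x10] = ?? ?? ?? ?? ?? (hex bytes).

#0 dst[0x11+3] := {0xad,0x15,0xe6}
#1 dst[0x10+3] := {0xd5,0x35,0xad}
#2 dst[0x14+4] := {0x47,0x17,0x84,0xd5}
#3 dst[0x10+2] := {0xe6,0x70}
#4 dst[0x13+2] := {0xe6,0x70}
query mem[0x12]=0xad, mem[0x14]=0x70, mem[0x17]=0xd5, mem[0x15]=0x17, mem[0x10]=0xe6

MEM[0x12,0x14,0x17,0x15,0x10] = ad 70 d5 17 e6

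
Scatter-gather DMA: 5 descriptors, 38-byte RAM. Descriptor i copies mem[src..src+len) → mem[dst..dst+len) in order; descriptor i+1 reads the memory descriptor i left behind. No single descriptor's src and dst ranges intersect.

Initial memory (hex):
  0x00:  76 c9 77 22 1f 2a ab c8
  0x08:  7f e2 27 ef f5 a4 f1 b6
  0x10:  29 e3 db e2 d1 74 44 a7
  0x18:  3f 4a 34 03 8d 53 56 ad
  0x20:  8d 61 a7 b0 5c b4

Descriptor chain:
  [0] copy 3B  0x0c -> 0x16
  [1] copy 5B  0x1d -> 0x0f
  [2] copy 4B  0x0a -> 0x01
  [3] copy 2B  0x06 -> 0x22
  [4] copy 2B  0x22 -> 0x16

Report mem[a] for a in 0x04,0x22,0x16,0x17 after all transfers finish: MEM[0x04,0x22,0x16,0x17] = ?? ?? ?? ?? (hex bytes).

#0 dst[0x16+3] := {0xf5,0xa4,0xf1}
#1 dst[0x0f+5] := {0x53,0x56,0xad,0x8d,0x61}
#2 dst[0x01+4] := {0x27,0xef,0xf5,0xa4}
#3 dst[0x22+2] := {0xab,0xc8}
#4 dst[0x16+2] := {0xab,0xc8}
query mem[0x04]=0xa4, mem[0x22]=0xab, mem[0x16]=0xab, mem[0x17]=0xc8

MEM[0x04,0x22,0x16,0x17] = a4 ab ab c8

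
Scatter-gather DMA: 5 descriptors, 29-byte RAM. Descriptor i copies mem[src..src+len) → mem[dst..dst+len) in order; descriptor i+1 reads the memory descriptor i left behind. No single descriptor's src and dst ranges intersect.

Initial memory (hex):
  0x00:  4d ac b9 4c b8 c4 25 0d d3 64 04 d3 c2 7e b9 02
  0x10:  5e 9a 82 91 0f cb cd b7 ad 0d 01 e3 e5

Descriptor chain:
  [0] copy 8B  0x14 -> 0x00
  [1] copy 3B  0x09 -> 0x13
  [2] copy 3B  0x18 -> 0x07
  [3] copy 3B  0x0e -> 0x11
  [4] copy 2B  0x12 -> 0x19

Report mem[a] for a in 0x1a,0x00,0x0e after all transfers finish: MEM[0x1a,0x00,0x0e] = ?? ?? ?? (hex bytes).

MEM[0x1a,0x00,0x0e] = 5e 0f b9

D0: mem[0x00..0x07] <- [0f cb cd b7 ad 0d 01 e3]
D1: mem[0x13..0x15] <- [64 04 d3]
D2: mem[0x07..0x09] <- [ad 0d 01]
D3: mem[0x11..0x13] <- [b9 02 5e]
D4: mem[0x19..0x1a] <- [02 5e]
query mem[0x1a]=0x5e, mem[0x00]=0x0f, mem[0x0e]=0xb9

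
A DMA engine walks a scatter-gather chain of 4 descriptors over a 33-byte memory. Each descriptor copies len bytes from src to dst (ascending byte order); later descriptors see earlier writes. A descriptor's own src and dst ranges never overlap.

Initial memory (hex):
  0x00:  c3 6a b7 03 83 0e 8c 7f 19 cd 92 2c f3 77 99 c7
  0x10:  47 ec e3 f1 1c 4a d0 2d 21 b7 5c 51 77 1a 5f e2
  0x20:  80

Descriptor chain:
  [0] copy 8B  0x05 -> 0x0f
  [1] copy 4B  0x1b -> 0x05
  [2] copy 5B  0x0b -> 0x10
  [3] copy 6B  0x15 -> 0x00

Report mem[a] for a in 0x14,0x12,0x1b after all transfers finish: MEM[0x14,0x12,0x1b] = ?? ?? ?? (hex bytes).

MEM[0x14,0x12,0x1b] = 0e 77 51

D0: mem[0x0f..0x16] <- [0e 8c 7f 19 cd 92 2c f3]
D1: mem[0x05..0x08] <- [51 77 1a 5f]
D2: mem[0x10..0x14] <- [2c f3 77 99 0e]
D3: mem[0x00..0x05] <- [2c f3 2d 21 b7 5c]
query mem[0x14]=0x0e, mem[0x12]=0x77, mem[0x1b]=0x51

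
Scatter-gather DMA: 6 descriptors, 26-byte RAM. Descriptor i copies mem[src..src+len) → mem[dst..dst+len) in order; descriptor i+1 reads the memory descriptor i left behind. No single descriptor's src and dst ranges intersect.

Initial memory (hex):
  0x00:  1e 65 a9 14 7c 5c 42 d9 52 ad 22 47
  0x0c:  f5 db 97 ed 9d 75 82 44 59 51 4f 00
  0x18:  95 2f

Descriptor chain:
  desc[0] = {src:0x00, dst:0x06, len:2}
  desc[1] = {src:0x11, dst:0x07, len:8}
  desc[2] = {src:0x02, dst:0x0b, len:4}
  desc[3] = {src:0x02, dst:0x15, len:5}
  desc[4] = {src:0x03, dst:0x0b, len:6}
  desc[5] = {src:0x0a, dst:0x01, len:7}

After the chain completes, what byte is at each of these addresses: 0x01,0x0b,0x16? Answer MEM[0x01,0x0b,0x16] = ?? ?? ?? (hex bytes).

MEM[0x01,0x0b,0x16] = 59 14 14

D0: mem[0x06..0x07] <- [1e 65]
D1: mem[0x07..0x0e] <- [75 82 44 59 51 4f 00 95]
D2: mem[0x0b..0x0e] <- [a9 14 7c 5c]
D3: mem[0x15..0x19] <- [a9 14 7c 5c 1e]
D4: mem[0x0b..0x10] <- [14 7c 5c 1e 75 82]
D5: mem[0x01..0x07] <- [59 14 7c 5c 1e 75 82]
query mem[0x01]=0x59, mem[0x0b]=0x14, mem[0x16]=0x14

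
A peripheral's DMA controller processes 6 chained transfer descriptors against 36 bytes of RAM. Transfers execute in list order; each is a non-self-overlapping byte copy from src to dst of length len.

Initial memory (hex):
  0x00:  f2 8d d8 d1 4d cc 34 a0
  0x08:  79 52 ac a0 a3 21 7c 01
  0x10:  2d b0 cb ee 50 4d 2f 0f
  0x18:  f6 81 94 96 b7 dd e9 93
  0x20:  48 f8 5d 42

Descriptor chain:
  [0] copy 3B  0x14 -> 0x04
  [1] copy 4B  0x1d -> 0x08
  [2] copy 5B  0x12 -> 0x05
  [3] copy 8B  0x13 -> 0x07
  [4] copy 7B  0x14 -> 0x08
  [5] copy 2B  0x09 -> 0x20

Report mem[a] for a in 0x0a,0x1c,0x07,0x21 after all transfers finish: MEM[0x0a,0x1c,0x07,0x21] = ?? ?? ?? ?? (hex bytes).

MEM[0x0a,0x1c,0x07,0x21] = 2f b7 ee 2f

#0 dst[0x04+3] := {0x50,0x4d,0x2f}
#1 dst[0x08+4] := {0xdd,0xe9,0x93,0x48}
#2 dst[0x05+5] := {0xcb,0xee,0x50,0x4d,0x2f}
#3 dst[0x07+8] := {0xee,0x50,0x4d,0x2f,0x0f,0xf6,0x81,0x94}
#4 dst[0x08+7] := {0x50,0x4d,0x2f,0x0f,0xf6,0x81,0x94}
#5 dst[0x20+2] := {0x4d,0x2f}
query mem[0x0a]=0x2f, mem[0x1c]=0xb7, mem[0x07]=0xee, mem[0x21]=0x2f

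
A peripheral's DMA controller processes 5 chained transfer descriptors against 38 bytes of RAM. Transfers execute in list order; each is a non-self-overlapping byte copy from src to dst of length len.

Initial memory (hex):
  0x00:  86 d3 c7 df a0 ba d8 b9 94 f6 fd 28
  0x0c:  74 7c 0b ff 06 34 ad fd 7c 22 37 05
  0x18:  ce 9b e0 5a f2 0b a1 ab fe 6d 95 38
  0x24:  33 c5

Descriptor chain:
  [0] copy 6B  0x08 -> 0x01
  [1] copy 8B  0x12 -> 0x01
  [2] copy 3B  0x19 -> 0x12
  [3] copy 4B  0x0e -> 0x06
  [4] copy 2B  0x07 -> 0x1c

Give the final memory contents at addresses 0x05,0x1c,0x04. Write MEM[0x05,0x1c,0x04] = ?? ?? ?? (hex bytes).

#0 dst[0x01+6] := {0x94,0xf6,0xfd,0x28,0x74,0x7c}
#1 dst[0x01+8] := {0xad,0xfd,0x7c,0x22,0x37,0x05,0xce,0x9b}
#2 dst[0x12+3] := {0x9b,0xe0,0x5a}
#3 dst[0x06+4] := {0x0b,0xff,0x06,0x34}
#4 dst[0x1c+2] := {0xff,0x06}
query mem[0x05]=0x37, mem[0x1c]=0xff, mem[0x04]=0x22

MEM[0x05,0x1c,0x04] = 37 ff 22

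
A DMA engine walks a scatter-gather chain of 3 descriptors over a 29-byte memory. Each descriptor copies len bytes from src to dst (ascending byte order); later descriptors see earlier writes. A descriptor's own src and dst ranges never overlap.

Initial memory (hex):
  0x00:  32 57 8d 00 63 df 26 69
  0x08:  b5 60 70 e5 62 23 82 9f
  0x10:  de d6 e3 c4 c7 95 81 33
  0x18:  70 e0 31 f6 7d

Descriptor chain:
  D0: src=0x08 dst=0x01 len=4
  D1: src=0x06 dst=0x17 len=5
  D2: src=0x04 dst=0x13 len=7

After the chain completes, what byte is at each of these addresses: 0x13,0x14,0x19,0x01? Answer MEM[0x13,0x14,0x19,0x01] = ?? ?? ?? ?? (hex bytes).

  after D0: wrote 4B at 0x01 = b56070e5
  after D1: wrote 5B at 0x17 = 2669b56070
  after D2: wrote 7B at 0x13 = e5df2669b56070
query mem[0x13]=0xe5, mem[0x14]=0xdf, mem[0x19]=0x70, mem[0x01]=0xb5

MEM[0x13,0x14,0x19,0x01] = e5 df 70 b5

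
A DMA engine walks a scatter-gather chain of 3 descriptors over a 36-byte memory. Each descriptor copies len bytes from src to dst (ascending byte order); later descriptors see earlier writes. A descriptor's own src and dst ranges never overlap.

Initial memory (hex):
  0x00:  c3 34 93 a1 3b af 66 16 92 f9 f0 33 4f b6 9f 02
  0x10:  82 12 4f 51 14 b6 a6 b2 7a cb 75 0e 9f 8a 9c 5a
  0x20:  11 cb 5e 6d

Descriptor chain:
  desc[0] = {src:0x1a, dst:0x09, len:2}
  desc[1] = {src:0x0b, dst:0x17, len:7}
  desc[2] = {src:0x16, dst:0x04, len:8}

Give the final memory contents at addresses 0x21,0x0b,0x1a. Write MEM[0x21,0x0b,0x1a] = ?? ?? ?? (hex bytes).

MEM[0x21,0x0b,0x1a] = cb 12 9f

D0: mem[0x09..0x0a] <- [75 0e]
D1: mem[0x17..0x1d] <- [33 4f b6 9f 02 82 12]
D2: mem[0x04..0x0b] <- [a6 33 4f b6 9f 02 82 12]
query mem[0x21]=0xcb, mem[0x0b]=0x12, mem[0x1a]=0x9f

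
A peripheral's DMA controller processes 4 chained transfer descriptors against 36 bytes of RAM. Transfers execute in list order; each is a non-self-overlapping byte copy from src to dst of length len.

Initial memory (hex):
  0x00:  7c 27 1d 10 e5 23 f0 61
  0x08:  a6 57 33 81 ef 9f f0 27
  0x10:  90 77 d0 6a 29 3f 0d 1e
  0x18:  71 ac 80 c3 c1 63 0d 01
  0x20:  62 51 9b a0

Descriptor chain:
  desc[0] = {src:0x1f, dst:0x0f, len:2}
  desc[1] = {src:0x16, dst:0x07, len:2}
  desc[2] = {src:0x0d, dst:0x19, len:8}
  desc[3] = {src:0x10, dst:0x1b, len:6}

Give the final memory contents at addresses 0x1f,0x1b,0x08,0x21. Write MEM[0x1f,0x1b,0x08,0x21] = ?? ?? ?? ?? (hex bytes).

#0 dst[0x0f+2] := {0x01,0x62}
#1 dst[0x07+2] := {0x0d,0x1e}
#2 dst[0x19+8] := {0x9f,0xf0,0x01,0x62,0x77,0xd0,0x6a,0x29}
#3 dst[0x1b+6] := {0x62,0x77,0xd0,0x6a,0x29,0x3f}
query mem[0x1f]=0x29, mem[0x1b]=0x62, mem[0x08]=0x1e, mem[0x21]=0x51

MEM[0x1f,0x1b,0x08,0x21] = 29 62 1e 51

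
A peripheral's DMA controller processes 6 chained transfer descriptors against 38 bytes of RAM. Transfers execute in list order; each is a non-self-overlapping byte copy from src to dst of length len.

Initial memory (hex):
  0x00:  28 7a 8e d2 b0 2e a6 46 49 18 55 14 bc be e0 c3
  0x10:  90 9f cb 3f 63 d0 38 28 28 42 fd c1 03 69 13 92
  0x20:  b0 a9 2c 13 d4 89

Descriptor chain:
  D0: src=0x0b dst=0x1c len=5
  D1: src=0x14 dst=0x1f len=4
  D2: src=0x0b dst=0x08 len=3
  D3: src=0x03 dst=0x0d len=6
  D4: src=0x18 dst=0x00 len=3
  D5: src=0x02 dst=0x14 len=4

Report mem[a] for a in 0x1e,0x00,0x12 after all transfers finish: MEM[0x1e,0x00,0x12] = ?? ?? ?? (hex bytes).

MEM[0x1e,0x00,0x12] = be 28 14

  after D0: wrote 5B at 0x1c = 14bcbee0c3
  after D1: wrote 4B at 0x1f = 63d03828
  after D2: wrote 3B at 0x08 = 14bcbe
  after D3: wrote 6B at 0x0d = d2b02ea64614
  after D4: wrote 3B at 0x00 = 2842fd
  after D5: wrote 4B at 0x14 = fdd2b02e
query mem[0x1e]=0xbe, mem[0x00]=0x28, mem[0x12]=0x14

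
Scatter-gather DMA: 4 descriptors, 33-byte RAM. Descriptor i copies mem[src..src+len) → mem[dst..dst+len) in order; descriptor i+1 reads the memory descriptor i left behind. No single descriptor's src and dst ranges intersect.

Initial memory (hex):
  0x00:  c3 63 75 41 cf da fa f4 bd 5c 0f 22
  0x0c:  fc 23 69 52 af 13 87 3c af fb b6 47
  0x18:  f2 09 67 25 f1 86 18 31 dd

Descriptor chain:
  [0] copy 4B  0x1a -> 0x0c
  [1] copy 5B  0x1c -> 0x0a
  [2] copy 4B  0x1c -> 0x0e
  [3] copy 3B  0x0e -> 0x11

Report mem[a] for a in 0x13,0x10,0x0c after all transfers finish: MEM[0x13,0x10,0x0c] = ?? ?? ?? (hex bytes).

  after D0: wrote 4B at 0x0c = 6725f186
  after D1: wrote 5B at 0x0a = f1861831dd
  after D2: wrote 4B at 0x0e = f1861831
  after D3: wrote 3B at 0x11 = f18618
query mem[0x13]=0x18, mem[0x10]=0x18, mem[0x0c]=0x18

MEM[0x13,0x10,0x0c] = 18 18 18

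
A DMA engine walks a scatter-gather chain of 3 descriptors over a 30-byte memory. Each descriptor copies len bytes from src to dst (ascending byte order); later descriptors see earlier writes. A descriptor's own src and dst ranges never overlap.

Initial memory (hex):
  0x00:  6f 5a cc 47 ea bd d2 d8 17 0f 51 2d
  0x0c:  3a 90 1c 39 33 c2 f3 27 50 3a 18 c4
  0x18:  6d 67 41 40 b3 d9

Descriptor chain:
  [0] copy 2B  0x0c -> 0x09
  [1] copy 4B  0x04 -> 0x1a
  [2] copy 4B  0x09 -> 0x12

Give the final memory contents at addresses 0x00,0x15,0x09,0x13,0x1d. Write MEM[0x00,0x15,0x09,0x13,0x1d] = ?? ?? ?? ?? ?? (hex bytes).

MEM[0x00,0x15,0x09,0x13,0x1d] = 6f 3a 3a 90 d8

D0: mem[0x09..0x0a] <- [3a 90]
D1: mem[0x1a..0x1d] <- [ea bd d2 d8]
D2: mem[0x12..0x15] <- [3a 90 2d 3a]
query mem[0x00]=0x6f, mem[0x15]=0x3a, mem[0x09]=0x3a, mem[0x13]=0x90, mem[0x1d]=0xd8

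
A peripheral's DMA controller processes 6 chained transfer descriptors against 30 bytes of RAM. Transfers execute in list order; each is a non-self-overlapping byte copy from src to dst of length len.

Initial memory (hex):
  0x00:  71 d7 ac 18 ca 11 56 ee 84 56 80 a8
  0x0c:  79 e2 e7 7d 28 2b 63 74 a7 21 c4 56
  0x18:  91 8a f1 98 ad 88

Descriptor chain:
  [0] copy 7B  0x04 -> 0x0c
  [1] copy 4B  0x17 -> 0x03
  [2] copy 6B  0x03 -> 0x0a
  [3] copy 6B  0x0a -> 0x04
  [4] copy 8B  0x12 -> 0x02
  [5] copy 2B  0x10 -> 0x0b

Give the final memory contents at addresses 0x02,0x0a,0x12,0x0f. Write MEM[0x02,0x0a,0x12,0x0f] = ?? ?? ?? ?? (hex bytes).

  after D0: wrote 7B at 0x0c = ca1156ee845680
  after D1: wrote 4B at 0x03 = 56918af1
  after D2: wrote 6B at 0x0a = 56918af1ee84
  after D3: wrote 6B at 0x04 = 56918af1ee84
  after D4: wrote 8B at 0x02 = 8074a721c456918a
  after D5: wrote 2B at 0x0b = 8456
query mem[0x02]=0x80, mem[0x0a]=0x56, mem[0x12]=0x80, mem[0x0f]=0x84

MEM[0x02,0x0a,0x12,0x0f] = 80 56 80 84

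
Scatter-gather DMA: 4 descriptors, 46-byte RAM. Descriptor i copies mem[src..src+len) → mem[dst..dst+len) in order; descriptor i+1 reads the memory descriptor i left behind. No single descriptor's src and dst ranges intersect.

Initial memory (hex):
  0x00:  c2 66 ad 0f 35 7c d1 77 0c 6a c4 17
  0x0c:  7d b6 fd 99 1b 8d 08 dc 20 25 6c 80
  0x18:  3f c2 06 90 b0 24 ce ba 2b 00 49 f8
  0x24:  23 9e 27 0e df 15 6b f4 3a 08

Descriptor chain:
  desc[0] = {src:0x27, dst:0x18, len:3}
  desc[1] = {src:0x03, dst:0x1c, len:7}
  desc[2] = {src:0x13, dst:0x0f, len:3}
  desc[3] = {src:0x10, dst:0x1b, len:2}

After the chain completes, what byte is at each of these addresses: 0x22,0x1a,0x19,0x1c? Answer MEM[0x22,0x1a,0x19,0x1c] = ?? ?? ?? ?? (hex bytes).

  after D0: wrote 3B at 0x18 = 0edf15
  after D1: wrote 7B at 0x1c = 0f357cd1770c6a
  after D2: wrote 3B at 0x0f = dc2025
  after D3: wrote 2B at 0x1b = 2025
query mem[0x22]=0x6a, mem[0x1a]=0x15, mem[0x19]=0xdf, mem[0x1c]=0x25

MEM[0x22,0x1a,0x19,0x1c] = 6a 15 df 25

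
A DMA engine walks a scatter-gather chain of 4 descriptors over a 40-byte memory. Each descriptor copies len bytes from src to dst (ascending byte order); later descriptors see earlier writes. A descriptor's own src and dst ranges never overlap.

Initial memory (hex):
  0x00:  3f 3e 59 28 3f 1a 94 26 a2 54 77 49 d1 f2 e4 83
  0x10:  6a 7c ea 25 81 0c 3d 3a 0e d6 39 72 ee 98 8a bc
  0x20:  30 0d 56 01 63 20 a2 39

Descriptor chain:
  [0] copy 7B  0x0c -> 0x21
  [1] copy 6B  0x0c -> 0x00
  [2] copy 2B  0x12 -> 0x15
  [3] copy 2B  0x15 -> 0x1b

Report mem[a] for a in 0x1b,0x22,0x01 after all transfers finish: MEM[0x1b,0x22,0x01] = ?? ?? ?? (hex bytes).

D0: mem[0x21..0x27] <- [d1 f2 e4 83 6a 7c ea]
D1: mem[0x00..0x05] <- [d1 f2 e4 83 6a 7c]
D2: mem[0x15..0x16] <- [ea 25]
D3: mem[0x1b..0x1c] <- [ea 25]
query mem[0x1b]=0xea, mem[0x22]=0xf2, mem[0x01]=0xf2

MEM[0x1b,0x22,0x01] = ea f2 f2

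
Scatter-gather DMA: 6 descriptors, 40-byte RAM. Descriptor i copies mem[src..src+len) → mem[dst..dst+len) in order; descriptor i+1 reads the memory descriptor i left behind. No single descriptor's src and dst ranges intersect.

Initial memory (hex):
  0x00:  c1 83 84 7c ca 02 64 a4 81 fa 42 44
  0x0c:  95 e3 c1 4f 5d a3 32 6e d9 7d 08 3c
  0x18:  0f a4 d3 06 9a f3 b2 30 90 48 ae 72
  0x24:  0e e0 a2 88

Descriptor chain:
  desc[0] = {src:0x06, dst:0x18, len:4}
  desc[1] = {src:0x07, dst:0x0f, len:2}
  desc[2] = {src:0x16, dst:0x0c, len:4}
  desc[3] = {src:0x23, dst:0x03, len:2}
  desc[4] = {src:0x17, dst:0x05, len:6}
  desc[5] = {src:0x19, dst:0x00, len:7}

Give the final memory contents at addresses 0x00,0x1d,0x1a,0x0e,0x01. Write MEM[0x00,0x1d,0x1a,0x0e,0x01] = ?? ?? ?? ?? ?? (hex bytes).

D0: mem[0x18..0x1b] <- [64 a4 81 fa]
D1: mem[0x0f..0x10] <- [a4 81]
D2: mem[0x0c..0x0f] <- [08 3c 64 a4]
D3: mem[0x03..0x04] <- [72 0e]
D4: mem[0x05..0x0a] <- [3c 64 a4 81 fa 9a]
D5: mem[0x00..0x06] <- [a4 81 fa 9a f3 b2 30]
query mem[0x00]=0xa4, mem[0x1d]=0xf3, mem[0x1a]=0x81, mem[0x0e]=0x64, mem[0x01]=0x81

MEM[0x00,0x1d,0x1a,0x0e,0x01] = a4 f3 81 64 81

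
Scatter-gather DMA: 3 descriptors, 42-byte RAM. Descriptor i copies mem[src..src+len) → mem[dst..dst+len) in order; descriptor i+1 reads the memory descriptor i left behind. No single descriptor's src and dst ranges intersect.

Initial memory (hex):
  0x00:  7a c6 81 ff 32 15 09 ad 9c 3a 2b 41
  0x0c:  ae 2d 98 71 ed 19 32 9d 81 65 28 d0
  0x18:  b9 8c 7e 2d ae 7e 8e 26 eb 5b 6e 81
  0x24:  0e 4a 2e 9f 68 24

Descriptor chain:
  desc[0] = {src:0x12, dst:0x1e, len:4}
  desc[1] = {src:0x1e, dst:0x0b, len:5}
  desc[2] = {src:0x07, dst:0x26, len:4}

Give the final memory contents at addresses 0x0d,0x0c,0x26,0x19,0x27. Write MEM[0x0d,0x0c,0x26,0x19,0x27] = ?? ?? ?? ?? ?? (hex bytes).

MEM[0x0d,0x0c,0x26,0x19,0x27] = 81 9d ad 8c 9c

  after D0: wrote 4B at 0x1e = 329d8165
  after D1: wrote 5B at 0x0b = 329d81656e
  after D2: wrote 4B at 0x26 = ad9c3a2b
query mem[0x0d]=0x81, mem[0x0c]=0x9d, mem[0x26]=0xad, mem[0x19]=0x8c, mem[0x27]=0x9c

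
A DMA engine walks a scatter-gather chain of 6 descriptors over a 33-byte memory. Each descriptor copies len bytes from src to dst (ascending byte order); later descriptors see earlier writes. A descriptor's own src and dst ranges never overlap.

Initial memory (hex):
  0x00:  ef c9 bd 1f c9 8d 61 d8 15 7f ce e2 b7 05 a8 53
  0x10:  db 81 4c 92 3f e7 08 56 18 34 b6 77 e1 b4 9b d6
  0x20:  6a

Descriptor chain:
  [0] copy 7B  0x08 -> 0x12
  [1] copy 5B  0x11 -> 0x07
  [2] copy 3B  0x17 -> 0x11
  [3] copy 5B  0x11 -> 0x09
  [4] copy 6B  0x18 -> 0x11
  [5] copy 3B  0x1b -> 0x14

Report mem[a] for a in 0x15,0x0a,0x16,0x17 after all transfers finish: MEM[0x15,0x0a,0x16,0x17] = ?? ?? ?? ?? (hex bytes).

#0 dst[0x12+7] := {0x15,0x7f,0xce,0xe2,0xb7,0x05,0xa8}
#1 dst[0x07+5] := {0x81,0x15,0x7f,0xce,0xe2}
#2 dst[0x11+3] := {0x05,0xa8,0x34}
#3 dst[0x09+5] := {0x05,0xa8,0x34,0xce,0xe2}
#4 dst[0x11+6] := {0xa8,0x34,0xb6,0x77,0xe1,0xb4}
#5 dst[0x14+3] := {0x77,0xe1,0xb4}
query mem[0x15]=0xe1, mem[0x0a]=0xa8, mem[0x16]=0xb4, mem[0x17]=0x05

MEM[0x15,0x0a,0x16,0x17] = e1 a8 b4 05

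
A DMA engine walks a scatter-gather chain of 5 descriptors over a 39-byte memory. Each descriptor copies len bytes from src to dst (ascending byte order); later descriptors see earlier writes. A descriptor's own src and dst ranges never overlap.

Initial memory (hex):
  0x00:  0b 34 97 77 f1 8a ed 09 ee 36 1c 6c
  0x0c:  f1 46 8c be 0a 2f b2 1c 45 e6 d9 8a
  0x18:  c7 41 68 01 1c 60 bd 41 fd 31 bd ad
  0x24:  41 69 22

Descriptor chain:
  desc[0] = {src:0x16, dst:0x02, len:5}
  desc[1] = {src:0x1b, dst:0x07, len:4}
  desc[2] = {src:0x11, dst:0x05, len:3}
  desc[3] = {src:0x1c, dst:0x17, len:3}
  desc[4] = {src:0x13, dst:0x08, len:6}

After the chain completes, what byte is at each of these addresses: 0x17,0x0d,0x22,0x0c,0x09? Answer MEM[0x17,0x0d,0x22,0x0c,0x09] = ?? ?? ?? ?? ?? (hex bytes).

#0 dst[0x02+5] := {0xd9,0x8a,0xc7,0x41,0x68}
#1 dst[0x07+4] := {0x01,0x1c,0x60,0xbd}
#2 dst[0x05+3] := {0x2f,0xb2,0x1c}
#3 dst[0x17+3] := {0x1c,0x60,0xbd}
#4 dst[0x08+6] := {0x1c,0x45,0xe6,0xd9,0x1c,0x60}
query mem[0x17]=0x1c, mem[0x0d]=0x60, mem[0x22]=0xbd, mem[0x0c]=0x1c, mem[0x09]=0x45

MEM[0x17,0x0d,0x22,0x0c,0x09] = 1c 60 bd 1c 45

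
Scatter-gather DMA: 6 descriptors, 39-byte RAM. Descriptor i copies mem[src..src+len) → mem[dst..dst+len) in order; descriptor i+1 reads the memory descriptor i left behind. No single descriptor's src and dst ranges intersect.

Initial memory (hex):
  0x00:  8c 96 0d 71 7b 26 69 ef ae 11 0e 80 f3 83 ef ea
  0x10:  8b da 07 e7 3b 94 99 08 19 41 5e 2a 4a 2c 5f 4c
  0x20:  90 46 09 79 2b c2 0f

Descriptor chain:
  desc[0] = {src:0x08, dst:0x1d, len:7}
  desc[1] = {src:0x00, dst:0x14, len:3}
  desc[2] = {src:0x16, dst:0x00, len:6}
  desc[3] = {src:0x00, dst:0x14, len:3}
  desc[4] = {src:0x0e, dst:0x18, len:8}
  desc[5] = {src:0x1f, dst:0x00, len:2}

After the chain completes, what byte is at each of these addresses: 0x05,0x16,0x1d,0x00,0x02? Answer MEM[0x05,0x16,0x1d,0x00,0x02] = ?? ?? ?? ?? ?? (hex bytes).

D0: mem[0x1d..0x23] <- [ae 11 0e 80 f3 83 ef]
D1: mem[0x14..0x16] <- [8c 96 0d]
D2: mem[0x00..0x05] <- [0d 08 19 41 5e 2a]
D3: mem[0x14..0x16] <- [0d 08 19]
D4: mem[0x18..0x1f] <- [ef ea 8b da 07 e7 0d 08]
D5: mem[0x00..0x01] <- [08 80]
query mem[0x05]=0x2a, mem[0x16]=0x19, mem[0x1d]=0xe7, mem[0x00]=0x08, mem[0x02]=0x19

MEM[0x05,0x16,0x1d,0x00,0x02] = 2a 19 e7 08 19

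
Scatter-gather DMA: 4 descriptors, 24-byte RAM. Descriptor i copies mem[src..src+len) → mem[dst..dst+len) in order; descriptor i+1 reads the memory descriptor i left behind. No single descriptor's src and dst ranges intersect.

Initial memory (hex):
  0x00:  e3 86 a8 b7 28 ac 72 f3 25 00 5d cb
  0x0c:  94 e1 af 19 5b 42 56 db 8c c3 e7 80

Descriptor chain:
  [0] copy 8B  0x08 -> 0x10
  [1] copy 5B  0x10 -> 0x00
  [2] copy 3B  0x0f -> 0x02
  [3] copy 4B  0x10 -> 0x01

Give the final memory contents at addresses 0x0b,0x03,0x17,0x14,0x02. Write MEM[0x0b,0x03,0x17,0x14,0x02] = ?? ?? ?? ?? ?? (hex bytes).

D0: mem[0x10..0x17] <- [25 00 5d cb 94 e1 af 19]
D1: mem[0x00..0x04] <- [25 00 5d cb 94]
D2: mem[0x02..0x04] <- [19 25 00]
D3: mem[0x01..0x04] <- [25 00 5d cb]
query mem[0x0b]=0xcb, mem[0x03]=0x5d, mem[0x17]=0x19, mem[0x14]=0x94, mem[0x02]=0x00

MEM[0x0b,0x03,0x17,0x14,0x02] = cb 5d 19 94 00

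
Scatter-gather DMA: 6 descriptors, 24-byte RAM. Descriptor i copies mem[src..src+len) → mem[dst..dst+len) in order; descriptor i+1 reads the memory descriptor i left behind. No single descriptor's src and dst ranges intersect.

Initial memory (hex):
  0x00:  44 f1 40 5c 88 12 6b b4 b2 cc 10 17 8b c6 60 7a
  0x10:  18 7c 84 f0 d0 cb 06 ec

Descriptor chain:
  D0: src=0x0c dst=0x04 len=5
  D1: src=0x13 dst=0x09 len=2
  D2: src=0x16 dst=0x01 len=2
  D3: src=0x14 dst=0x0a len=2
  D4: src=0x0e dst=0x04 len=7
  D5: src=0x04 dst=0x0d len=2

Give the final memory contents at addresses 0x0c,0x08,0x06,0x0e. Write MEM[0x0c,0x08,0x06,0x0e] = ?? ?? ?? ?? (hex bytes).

MEM[0x0c,0x08,0x06,0x0e] = 8b 84 18 7a

[0] 0x0c->0x04 len=5 : 8b c6 60 7a 18
[1] 0x13->0x09 len=2 : f0 d0
[2] 0x16->0x01 len=2 : 06 ec
[3] 0x14->0x0a len=2 : d0 cb
[4] 0x0e->0x04 len=7 : 60 7a 18 7c 84 f0 d0
[5] 0x04->0x0d len=2 : 60 7a
query mem[0x0c]=0x8b, mem[0x08]=0x84, mem[0x06]=0x18, mem[0x0e]=0x7a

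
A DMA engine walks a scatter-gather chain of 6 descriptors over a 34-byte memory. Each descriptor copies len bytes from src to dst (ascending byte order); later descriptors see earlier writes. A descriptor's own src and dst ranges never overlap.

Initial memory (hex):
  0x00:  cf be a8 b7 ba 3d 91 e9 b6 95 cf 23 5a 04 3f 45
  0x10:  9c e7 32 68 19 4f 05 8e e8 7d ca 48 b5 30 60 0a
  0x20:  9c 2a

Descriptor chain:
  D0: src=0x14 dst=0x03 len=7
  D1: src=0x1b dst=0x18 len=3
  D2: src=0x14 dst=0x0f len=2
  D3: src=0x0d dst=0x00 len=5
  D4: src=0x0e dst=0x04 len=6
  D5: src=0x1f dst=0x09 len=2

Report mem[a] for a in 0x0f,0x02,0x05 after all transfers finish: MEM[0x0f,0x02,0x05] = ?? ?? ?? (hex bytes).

  after D0: wrote 7B at 0x03 = 194f058ee87dca
  after D1: wrote 3B at 0x18 = 48b530
  after D2: wrote 2B at 0x0f = 194f
  after D3: wrote 5B at 0x00 = 043f194fe7
  after D4: wrote 6B at 0x04 = 3f194fe73268
  after D5: wrote 2B at 0x09 = 0a9c
query mem[0x0f]=0x19, mem[0x02]=0x19, mem[0x05]=0x19

MEM[0x0f,0x02,0x05] = 19 19 19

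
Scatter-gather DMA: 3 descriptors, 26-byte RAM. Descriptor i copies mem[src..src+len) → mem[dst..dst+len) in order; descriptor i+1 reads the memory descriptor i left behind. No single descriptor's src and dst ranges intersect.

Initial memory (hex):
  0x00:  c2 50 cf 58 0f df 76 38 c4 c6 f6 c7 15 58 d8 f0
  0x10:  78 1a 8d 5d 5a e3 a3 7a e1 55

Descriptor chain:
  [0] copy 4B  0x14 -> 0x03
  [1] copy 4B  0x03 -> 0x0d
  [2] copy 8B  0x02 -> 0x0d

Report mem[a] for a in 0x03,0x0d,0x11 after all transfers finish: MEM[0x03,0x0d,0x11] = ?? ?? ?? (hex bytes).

MEM[0x03,0x0d,0x11] = 5a cf 7a

  after D0: wrote 4B at 0x03 = 5ae3a37a
  after D1: wrote 4B at 0x0d = 5ae3a37a
  after D2: wrote 8B at 0x0d = cf5ae3a37a38c4c6
query mem[0x03]=0x5a, mem[0x0d]=0xcf, mem[0x11]=0x7a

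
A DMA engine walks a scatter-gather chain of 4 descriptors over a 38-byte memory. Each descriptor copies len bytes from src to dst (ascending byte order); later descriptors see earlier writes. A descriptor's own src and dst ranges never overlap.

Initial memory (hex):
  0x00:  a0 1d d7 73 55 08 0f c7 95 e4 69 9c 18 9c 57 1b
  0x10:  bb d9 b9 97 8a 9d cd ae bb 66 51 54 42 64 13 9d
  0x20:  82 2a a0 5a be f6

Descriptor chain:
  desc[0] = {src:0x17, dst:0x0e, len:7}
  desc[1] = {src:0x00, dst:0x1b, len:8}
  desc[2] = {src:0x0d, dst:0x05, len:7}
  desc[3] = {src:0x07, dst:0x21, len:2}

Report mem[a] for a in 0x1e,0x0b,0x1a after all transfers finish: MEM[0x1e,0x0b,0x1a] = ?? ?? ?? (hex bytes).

MEM[0x1e,0x0b,0x1a] = 73 42 51

[0] 0x17->0x0e len=7 : ae bb 66 51 54 42 64
[1] 0x00->0x1b len=8 : a0 1d d7 73 55 08 0f c7
[2] 0x0d->0x05 len=7 : 9c ae bb 66 51 54 42
[3] 0x07->0x21 len=2 : bb 66
query mem[0x1e]=0x73, mem[0x0b]=0x42, mem[0x1a]=0x51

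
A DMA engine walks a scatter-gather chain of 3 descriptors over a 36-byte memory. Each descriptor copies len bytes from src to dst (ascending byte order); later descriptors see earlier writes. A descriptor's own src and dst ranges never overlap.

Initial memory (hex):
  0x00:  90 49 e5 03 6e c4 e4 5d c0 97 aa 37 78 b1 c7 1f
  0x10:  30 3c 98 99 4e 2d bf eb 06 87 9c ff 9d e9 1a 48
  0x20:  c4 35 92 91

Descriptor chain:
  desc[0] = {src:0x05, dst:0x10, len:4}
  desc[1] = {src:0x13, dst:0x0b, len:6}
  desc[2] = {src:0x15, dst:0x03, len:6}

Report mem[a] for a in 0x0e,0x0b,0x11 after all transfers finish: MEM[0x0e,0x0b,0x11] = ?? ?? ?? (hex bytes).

MEM[0x0e,0x0b,0x11] = bf c0 e4

[0] 0x05->0x10 len=4 : c4 e4 5d c0
[1] 0x13->0x0b len=6 : c0 4e 2d bf eb 06
[2] 0x15->0x03 len=6 : 2d bf eb 06 87 9c
query mem[0x0e]=0xbf, mem[0x0b]=0xc0, mem[0x11]=0xe4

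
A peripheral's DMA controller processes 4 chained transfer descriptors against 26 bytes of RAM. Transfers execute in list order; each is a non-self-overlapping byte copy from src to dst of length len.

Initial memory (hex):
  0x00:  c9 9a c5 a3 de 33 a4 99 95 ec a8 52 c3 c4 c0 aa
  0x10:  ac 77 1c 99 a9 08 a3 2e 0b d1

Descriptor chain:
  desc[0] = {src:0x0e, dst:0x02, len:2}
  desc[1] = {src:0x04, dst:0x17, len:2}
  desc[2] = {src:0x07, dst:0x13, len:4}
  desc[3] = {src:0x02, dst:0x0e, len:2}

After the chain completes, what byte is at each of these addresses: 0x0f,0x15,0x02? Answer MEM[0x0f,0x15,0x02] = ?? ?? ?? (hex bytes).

#0 dst[0x02+2] := {0xc0,0xaa}
#1 dst[0x17+2] := {0xde,0x33}
#2 dst[0x13+4] := {0x99,0x95,0xec,0xa8}
#3 dst[0x0e+2] := {0xc0,0xaa}
query mem[0x0f]=0xaa, mem[0x15]=0xec, mem[0x02]=0xc0

MEM[0x0f,0x15,0x02] = aa ec c0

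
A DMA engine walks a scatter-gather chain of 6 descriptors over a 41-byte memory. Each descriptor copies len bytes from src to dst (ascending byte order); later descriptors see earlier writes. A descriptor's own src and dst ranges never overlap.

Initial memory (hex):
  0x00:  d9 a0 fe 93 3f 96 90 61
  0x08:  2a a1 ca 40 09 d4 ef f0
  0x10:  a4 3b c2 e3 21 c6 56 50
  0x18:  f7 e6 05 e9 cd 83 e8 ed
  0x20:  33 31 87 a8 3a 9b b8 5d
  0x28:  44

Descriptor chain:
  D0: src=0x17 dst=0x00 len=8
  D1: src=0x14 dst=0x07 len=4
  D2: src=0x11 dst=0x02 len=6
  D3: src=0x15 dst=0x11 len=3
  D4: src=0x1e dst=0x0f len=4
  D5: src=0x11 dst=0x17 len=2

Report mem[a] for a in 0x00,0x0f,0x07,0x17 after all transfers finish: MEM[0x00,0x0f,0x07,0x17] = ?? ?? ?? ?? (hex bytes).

MEM[0x00,0x0f,0x07,0x17] = 50 e8 56 33

D0: mem[0x00..0x07] <- [50 f7 e6 05 e9 cd 83 e8]
D1: mem[0x07..0x0a] <- [21 c6 56 50]
D2: mem[0x02..0x07] <- [3b c2 e3 21 c6 56]
D3: mem[0x11..0x13] <- [c6 56 50]
D4: mem[0x0f..0x12] <- [e8 ed 33 31]
D5: mem[0x17..0x18] <- [33 31]
query mem[0x00]=0x50, mem[0x0f]=0xe8, mem[0x07]=0x56, mem[0x17]=0x33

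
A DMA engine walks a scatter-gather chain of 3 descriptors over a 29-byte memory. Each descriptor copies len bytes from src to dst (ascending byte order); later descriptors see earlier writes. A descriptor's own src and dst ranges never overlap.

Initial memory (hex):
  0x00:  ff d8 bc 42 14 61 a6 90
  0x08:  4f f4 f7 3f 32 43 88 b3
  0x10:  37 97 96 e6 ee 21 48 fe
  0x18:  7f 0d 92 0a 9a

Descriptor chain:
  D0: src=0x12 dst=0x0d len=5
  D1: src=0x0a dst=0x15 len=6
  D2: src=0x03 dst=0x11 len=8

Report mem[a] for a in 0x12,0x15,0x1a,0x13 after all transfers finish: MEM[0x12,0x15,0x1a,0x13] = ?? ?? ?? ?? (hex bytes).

MEM[0x12,0x15,0x1a,0x13] = 14 90 ee 61

  after D0: wrote 5B at 0x0d = 96e6ee2148
  after D1: wrote 6B at 0x15 = f73f3296e6ee
  after D2: wrote 8B at 0x11 = 421461a6904ff4f7
query mem[0x12]=0x14, mem[0x15]=0x90, mem[0x1a]=0xee, mem[0x13]=0x61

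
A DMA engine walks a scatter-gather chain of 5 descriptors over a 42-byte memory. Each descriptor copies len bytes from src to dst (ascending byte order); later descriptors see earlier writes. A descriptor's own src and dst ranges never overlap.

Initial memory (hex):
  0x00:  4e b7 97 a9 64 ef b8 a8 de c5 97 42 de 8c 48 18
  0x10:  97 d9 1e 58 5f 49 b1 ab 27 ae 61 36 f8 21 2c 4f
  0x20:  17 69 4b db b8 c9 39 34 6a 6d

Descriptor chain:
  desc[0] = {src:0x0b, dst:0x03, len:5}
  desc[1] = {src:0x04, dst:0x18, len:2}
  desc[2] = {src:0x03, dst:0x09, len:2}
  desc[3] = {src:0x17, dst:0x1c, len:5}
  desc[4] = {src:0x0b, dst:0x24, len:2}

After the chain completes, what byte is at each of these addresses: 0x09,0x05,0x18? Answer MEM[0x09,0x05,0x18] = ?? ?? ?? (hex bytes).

  after D0: wrote 5B at 0x03 = 42de8c4818
  after D1: wrote 2B at 0x18 = de8c
  after D2: wrote 2B at 0x09 = 42de
  after D3: wrote 5B at 0x1c = abde8c6136
  after D4: wrote 2B at 0x24 = 42de
query mem[0x09]=0x42, mem[0x05]=0x8c, mem[0x18]=0xde

MEM[0x09,0x05,0x18] = 42 8c de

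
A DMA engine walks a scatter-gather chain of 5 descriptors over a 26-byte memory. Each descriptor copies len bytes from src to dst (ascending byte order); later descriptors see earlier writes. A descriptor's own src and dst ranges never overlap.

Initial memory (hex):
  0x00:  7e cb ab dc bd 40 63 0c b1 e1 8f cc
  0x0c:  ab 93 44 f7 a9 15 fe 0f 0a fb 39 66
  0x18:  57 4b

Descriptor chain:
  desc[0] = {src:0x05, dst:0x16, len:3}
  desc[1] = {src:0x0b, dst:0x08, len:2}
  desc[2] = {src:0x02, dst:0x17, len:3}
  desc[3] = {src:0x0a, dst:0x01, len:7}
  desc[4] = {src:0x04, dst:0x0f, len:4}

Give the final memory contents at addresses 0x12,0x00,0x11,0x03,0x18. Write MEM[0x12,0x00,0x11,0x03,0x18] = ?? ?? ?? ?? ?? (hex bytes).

  after D0: wrote 3B at 0x16 = 40630c
  after D1: wrote 2B at 0x08 = ccab
  after D2: wrote 3B at 0x17 = abdcbd
  after D3: wrote 7B at 0x01 = 8fccab9344f7a9
  after D4: wrote 4B at 0x0f = 9344f7a9
query mem[0x12]=0xa9, mem[0x00]=0x7e, mem[0x11]=0xf7, mem[0x03]=0xab, mem[0x18]=0xdc

MEM[0x12,0x00,0x11,0x03,0x18] = a9 7e f7 ab dc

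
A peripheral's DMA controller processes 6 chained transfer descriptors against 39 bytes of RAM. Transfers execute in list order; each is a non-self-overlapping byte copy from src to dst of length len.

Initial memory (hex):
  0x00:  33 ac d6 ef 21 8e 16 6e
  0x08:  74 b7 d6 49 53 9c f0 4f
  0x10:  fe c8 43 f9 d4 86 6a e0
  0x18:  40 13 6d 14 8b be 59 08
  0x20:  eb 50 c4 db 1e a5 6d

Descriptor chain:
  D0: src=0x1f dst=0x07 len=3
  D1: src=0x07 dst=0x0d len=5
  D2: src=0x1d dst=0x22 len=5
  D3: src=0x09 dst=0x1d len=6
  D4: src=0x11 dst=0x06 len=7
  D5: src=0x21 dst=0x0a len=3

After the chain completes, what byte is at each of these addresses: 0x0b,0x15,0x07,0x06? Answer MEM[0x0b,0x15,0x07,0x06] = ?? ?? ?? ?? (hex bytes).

MEM[0x0b,0x15,0x07,0x06] = eb 86 43 49

#0 dst[0x07+3] := {0x08,0xeb,0x50}
#1 dst[0x0d+5] := {0x08,0xeb,0x50,0xd6,0x49}
#2 dst[0x22+5] := {0xbe,0x59,0x08,0xeb,0x50}
#3 dst[0x1d+6] := {0x50,0xd6,0x49,0x53,0x08,0xeb}
#4 dst[0x06+7] := {0x49,0x43,0xf9,0xd4,0x86,0x6a,0xe0}
#5 dst[0x0a+3] := {0x08,0xeb,0x59}
query mem[0x0b]=0xeb, mem[0x15]=0x86, mem[0x07]=0x43, mem[0x06]=0x49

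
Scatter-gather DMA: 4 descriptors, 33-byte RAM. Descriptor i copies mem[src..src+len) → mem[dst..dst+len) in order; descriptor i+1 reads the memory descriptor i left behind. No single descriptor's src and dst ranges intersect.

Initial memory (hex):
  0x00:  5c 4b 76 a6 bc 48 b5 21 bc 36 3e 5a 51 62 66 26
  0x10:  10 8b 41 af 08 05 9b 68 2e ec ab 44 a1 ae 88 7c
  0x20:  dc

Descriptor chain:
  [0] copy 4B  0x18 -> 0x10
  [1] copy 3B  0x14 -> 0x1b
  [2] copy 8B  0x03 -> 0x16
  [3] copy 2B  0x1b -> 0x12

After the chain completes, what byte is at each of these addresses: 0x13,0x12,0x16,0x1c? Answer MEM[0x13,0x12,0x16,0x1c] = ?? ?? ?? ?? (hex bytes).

MEM[0x13,0x12,0x16,0x1c] = 36 bc a6 36

D0: mem[0x10..0x13] <- [2e ec ab 44]
D1: mem[0x1b..0x1d] <- [08 05 9b]
D2: mem[0x16..0x1d] <- [a6 bc 48 b5 21 bc 36 3e]
D3: mem[0x12..0x13] <- [bc 36]
query mem[0x13]=0x36, mem[0x12]=0xbc, mem[0x16]=0xa6, mem[0x1c]=0x36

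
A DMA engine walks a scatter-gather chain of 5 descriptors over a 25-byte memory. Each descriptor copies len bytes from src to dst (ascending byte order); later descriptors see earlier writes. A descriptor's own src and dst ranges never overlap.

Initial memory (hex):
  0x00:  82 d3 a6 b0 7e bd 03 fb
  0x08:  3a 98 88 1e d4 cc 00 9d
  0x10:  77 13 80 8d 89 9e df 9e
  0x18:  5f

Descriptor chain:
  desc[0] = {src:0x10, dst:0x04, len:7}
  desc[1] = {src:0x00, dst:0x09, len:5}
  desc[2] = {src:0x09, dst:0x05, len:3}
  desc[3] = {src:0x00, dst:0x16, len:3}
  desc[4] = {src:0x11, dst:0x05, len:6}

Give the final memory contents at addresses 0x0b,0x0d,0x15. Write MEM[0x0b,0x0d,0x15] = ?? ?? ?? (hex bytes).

  after D0: wrote 7B at 0x04 = 7713808d899edf
  after D1: wrote 5B at 0x09 = 82d3a6b077
  after D2: wrote 3B at 0x05 = 82d3a6
  after D3: wrote 3B at 0x16 = 82d3a6
  after D4: wrote 6B at 0x05 = 13808d899e82
query mem[0x0b]=0xa6, mem[0x0d]=0x77, mem[0x15]=0x9e

MEM[0x0b,0x0d,0x15] = a6 77 9e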